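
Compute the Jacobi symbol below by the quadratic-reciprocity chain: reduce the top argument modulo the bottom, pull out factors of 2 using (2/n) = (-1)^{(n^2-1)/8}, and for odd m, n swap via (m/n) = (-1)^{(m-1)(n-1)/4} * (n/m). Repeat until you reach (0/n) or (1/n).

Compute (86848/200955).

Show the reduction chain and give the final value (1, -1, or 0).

1

factor out 2^6: 86848 = 2^6·1357; with 200955 mod 8 = 3, (2/200955) = -1; sign now +1; continue with (1357/200955)
flip (1357/200955) -> (200955/1357): both odd, 1357 mod 4 = 1, 200955 mod 4 = 3, so the flip contributes +1; sign now +1
(200955/1357): 200955 mod 1357 = 119, so (200955/1357) = (119/1357)
flip (119/1357) -> (1357/119): both odd, 119 mod 4 = 3, 1357 mod 4 = 1, so the flip contributes +1; sign now +1
(1357/119): 1357 mod 119 = 48, so (1357/119) = (48/119)
factor out 2^4: 48 = 2^4·3; with 119 mod 8 = 7, (2/119) = +1; sign now +1; continue with (3/119)
flip (3/119) -> (119/3): both odd, 3 mod 4 = 3, 119 mod 4 = 3, so the flip contributes -1; sign now -1
(119/3): 119 mod 3 = 2, so (119/3) = (2/3)
factor out 2^1: 2 = 2^1·1; with 3 mod 8 = 3, (2/3) = -1; sign now +1; continue with (1/3)
reached (1/3) = 1, so the symbol is +1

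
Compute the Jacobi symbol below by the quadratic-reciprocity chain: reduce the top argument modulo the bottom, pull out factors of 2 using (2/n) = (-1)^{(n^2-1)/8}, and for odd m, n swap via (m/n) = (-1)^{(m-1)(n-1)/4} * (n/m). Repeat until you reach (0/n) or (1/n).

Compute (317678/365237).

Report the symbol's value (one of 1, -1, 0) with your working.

-1

317678 = 2^1·158839; (2/365237) = -1 since 365237 mod 8 = 5, so (317678/365237) = (-1)^1·(158839/365237); sign now -1
reciprocity: (158839/365237) = +1·(365237/158839) since 158839 mod 4 = 3, 365237 mod 4 = 1; sign now -1
(365237/158839) = (47559/158839)   [reduce mod 158839]
reciprocity: (47559/158839) = -1·(158839/47559) since 47559 mod 4 = 3, 158839 mod 4 = 3; sign now +1
(158839/47559) = (16162/47559)   [reduce mod 47559]
16162 = 2^1·8081; (2/47559) = +1 since 47559 mod 8 = 7, so (16162/47559) = (+1)^1·(8081/47559); sign now +1
reciprocity: (8081/47559) = +1·(47559/8081) since 8081 mod 4 = 1, 47559 mod 4 = 3; sign now +1
(47559/8081) = (7154/8081)   [reduce mod 8081]
7154 = 2^1·3577; (2/8081) = +1 since 8081 mod 8 = 1, so (7154/8081) = (+1)^1·(3577/8081); sign now +1
reciprocity: (3577/8081) = +1·(8081/3577) since 3577 mod 4 = 1, 8081 mod 4 = 1; sign now +1
(8081/3577) = (927/3577)   [reduce mod 3577]
reciprocity: (927/3577) = +1·(3577/927) since 927 mod 4 = 3, 3577 mod 4 = 1; sign now +1
(3577/927) = (796/927)   [reduce mod 927]
796 = 2^2·199; (2/927) = +1 since 927 mod 8 = 7, so (796/927) = (+1)^2·(199/927); sign now +1
reciprocity: (199/927) = -1·(927/199) since 199 mod 4 = 3, 927 mod 4 = 3; sign now -1
(927/199) = (131/199)   [reduce mod 199]
reciprocity: (131/199) = -1·(199/131) since 131 mod 4 = 3, 199 mod 4 = 3; sign now +1
(199/131) = (68/131)   [reduce mod 131]
68 = 2^2·17; (2/131) = -1 since 131 mod 8 = 3, so (68/131) = (-1)^2·(17/131); sign now +1
reciprocity: (17/131) = +1·(131/17) since 17 mod 4 = 1, 131 mod 4 = 3; sign now +1
(131/17) = (12/17)   [reduce mod 17]
12 = 2^2·3; (2/17) = +1 since 17 mod 8 = 1, so (12/17) = (+1)^2·(3/17); sign now +1
reciprocity: (3/17) = +1·(17/3) since 3 mod 4 = 3, 17 mod 4 = 1; sign now +1
(17/3) = (2/3)   [reduce mod 3]
2 = 2^1·1; (2/3) = -1 since 3 mod 8 = 3, so (2/3) = (-1)^1·(1/3); sign now -1
(1/3) = 1; final value = sign = -1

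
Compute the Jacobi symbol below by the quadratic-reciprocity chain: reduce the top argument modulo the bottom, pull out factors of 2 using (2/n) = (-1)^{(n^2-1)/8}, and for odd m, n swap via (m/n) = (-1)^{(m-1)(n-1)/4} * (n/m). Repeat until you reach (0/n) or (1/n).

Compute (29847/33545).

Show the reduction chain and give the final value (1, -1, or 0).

1

reciprocity: (29847/33545) = +1·(33545/29847) since 29847 mod 4 = 3, 33545 mod 4 = 1; sign now +1
(33545/29847) = (3698/29847)   [reduce mod 29847]
3698 = 2^1·1849; (2/29847) = +1 since 29847 mod 8 = 7, so (3698/29847) = (+1)^1·(1849/29847); sign now +1
reciprocity: (1849/29847) = +1·(29847/1849) since 1849 mod 4 = 1, 29847 mod 4 = 3; sign now +1
(29847/1849) = (263/1849)   [reduce mod 1849]
reciprocity: (263/1849) = +1·(1849/263) since 263 mod 4 = 3, 1849 mod 4 = 1; sign now +1
(1849/263) = (8/263)   [reduce mod 263]
8 = 2^3·1; (2/263) = +1 since 263 mod 8 = 7, so (8/263) = (+1)^3·(1/263); sign now +1
(1/263) = 1; final value = sign = +1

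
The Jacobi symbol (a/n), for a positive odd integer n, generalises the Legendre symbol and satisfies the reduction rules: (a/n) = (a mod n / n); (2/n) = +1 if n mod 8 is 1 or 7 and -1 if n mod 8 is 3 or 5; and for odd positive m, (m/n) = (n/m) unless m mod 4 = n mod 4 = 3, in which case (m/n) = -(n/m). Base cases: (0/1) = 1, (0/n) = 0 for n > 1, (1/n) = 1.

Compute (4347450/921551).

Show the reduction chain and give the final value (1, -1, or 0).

-1

(4347450/921551) = (661246/921551)   [reduce mod 921551]
661246 = 2^1·330623; (2/921551) = +1 since 921551 mod 8 = 7, so (661246/921551) = (+1)^1·(330623/921551); sign now +1
reciprocity: (330623/921551) = -1·(921551/330623) since 330623 mod 4 = 3, 921551 mod 4 = 3; sign now -1
(921551/330623) = (260305/330623)   [reduce mod 330623]
reciprocity: (260305/330623) = +1·(330623/260305) since 260305 mod 4 = 1, 330623 mod 4 = 3; sign now -1
(330623/260305) = (70318/260305)   [reduce mod 260305]
70318 = 2^1·35159; (2/260305) = +1 since 260305 mod 8 = 1, so (70318/260305) = (+1)^1·(35159/260305); sign now -1
reciprocity: (35159/260305) = +1·(260305/35159) since 35159 mod 4 = 3, 260305 mod 4 = 1; sign now -1
(260305/35159) = (14192/35159)   [reduce mod 35159]
14192 = 2^4·887; (2/35159) = +1 since 35159 mod 8 = 7, so (14192/35159) = (+1)^4·(887/35159); sign now -1
reciprocity: (887/35159) = -1·(35159/887) since 887 mod 4 = 3, 35159 mod 4 = 3; sign now +1
(35159/887) = (566/887)   [reduce mod 887]
566 = 2^1·283; (2/887) = +1 since 887 mod 8 = 7, so (566/887) = (+1)^1·(283/887); sign now +1
reciprocity: (283/887) = -1·(887/283) since 283 mod 4 = 3, 887 mod 4 = 3; sign now -1
(887/283) = (38/283)   [reduce mod 283]
38 = 2^1·19; (2/283) = -1 since 283 mod 8 = 3, so (38/283) = (-1)^1·(19/283); sign now +1
reciprocity: (19/283) = -1·(283/19) since 19 mod 4 = 3, 283 mod 4 = 3; sign now -1
(283/19) = (17/19)   [reduce mod 19]
reciprocity: (17/19) = +1·(19/17) since 17 mod 4 = 1, 19 mod 4 = 3; sign now -1
(19/17) = (2/17)   [reduce mod 17]
2 = 2^1·1; (2/17) = +1 since 17 mod 8 = 1, so (2/17) = (+1)^1·(1/17); sign now -1
(1/17) = 1; final value = sign = -1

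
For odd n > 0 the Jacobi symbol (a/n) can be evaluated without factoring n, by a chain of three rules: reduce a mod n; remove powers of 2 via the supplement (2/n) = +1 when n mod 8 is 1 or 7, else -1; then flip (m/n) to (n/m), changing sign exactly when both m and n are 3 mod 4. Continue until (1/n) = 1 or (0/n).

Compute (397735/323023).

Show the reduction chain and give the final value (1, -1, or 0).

(397735/323023) = (74712/323023)   [reduce mod 323023]
74712 = 2^3·9339; (2/323023) = +1 since 323023 mod 8 = 7, so (74712/323023) = (+1)^3·(9339/323023); sign now +1
reciprocity: (9339/323023) = -1·(323023/9339) since 9339 mod 4 = 3, 323023 mod 4 = 3; sign now -1
(323023/9339) = (5497/9339)   [reduce mod 9339]
reciprocity: (5497/9339) = +1·(9339/5497) since 5497 mod 4 = 1, 9339 mod 4 = 3; sign now -1
(9339/5497) = (3842/5497)   [reduce mod 5497]
3842 = 2^1·1921; (2/5497) = +1 since 5497 mod 8 = 1, so (3842/5497) = (+1)^1·(1921/5497); sign now -1
reciprocity: (1921/5497) = +1·(5497/1921) since 1921 mod 4 = 1, 5497 mod 4 = 1; sign now -1
(5497/1921) = (1655/1921)   [reduce mod 1921]
reciprocity: (1655/1921) = +1·(1921/1655) since 1655 mod 4 = 3, 1921 mod 4 = 1; sign now -1
(1921/1655) = (266/1655)   [reduce mod 1655]
266 = 2^1·133; (2/1655) = +1 since 1655 mod 8 = 7, so (266/1655) = (+1)^1·(133/1655); sign now -1
reciprocity: (133/1655) = +1·(1655/133) since 133 mod 4 = 1, 1655 mod 4 = 3; sign now -1
(1655/133) = (59/133)   [reduce mod 133]
reciprocity: (59/133) = +1·(133/59) since 59 mod 4 = 3, 133 mod 4 = 1; sign now -1
(133/59) = (15/59)   [reduce mod 59]
reciprocity: (15/59) = -1·(59/15) since 15 mod 4 = 3, 59 mod 4 = 3; sign now +1
(59/15) = (14/15)   [reduce mod 15]
14 = 2^1·7; (2/15) = +1 since 15 mod 8 = 7, so (14/15) = (+1)^1·(7/15); sign now +1
reciprocity: (7/15) = -1·(15/7) since 7 mod 4 = 3, 15 mod 4 = 3; sign now -1
(15/7) = (1/7)   [reduce mod 7]
(1/7) = 1; final value = sign = -1

-1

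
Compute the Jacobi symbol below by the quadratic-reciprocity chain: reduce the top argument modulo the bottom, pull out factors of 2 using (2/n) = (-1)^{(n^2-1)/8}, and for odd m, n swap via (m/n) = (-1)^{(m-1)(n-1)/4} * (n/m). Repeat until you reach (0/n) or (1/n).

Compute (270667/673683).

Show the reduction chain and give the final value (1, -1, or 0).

flip (270667/673683) -> (673683/270667): both odd, 270667 mod 4 = 3, 673683 mod 4 = 3, so the flip contributes -1; sign now -1
(673683/270667): 673683 mod 270667 = 132349, so (673683/270667) = (132349/270667)
flip (132349/270667) -> (270667/132349): both odd, 132349 mod 4 = 1, 270667 mod 4 = 3, so the flip contributes +1; sign now -1
(270667/132349): 270667 mod 132349 = 5969, so (270667/132349) = (5969/132349)
flip (5969/132349) -> (132349/5969): both odd, 5969 mod 4 = 1, 132349 mod 4 = 1, so the flip contributes +1; sign now -1
(132349/5969): 132349 mod 5969 = 1031, so (132349/5969) = (1031/5969)
flip (1031/5969) -> (5969/1031): both odd, 1031 mod 4 = 3, 5969 mod 4 = 1, so the flip contributes +1; sign now -1
(5969/1031): 5969 mod 1031 = 814, so (5969/1031) = (814/1031)
factor out 2^1: 814 = 2^1·407; with 1031 mod 8 = 7, (2/1031) = +1; sign now -1; continue with (407/1031)
flip (407/1031) -> (1031/407): both odd, 407 mod 4 = 3, 1031 mod 4 = 3, so the flip contributes -1; sign now +1
(1031/407): 1031 mod 407 = 217, so (1031/407) = (217/407)
flip (217/407) -> (407/217): both odd, 217 mod 4 = 1, 407 mod 4 = 3, so the flip contributes +1; sign now +1
(407/217): 407 mod 217 = 190, so (407/217) = (190/217)
factor out 2^1: 190 = 2^1·95; with 217 mod 8 = 1, (2/217) = +1; sign now +1; continue with (95/217)
flip (95/217) -> (217/95): both odd, 95 mod 4 = 3, 217 mod 4 = 1, so the flip contributes +1; sign now +1
(217/95): 217 mod 95 = 27, so (217/95) = (27/95)
flip (27/95) -> (95/27): both odd, 27 mod 4 = 3, 95 mod 4 = 3, so the flip contributes -1; sign now -1
(95/27): 95 mod 27 = 14, so (95/27) = (14/27)
factor out 2^1: 14 = 2^1·7; with 27 mod 8 = 3, (2/27) = -1; sign now +1; continue with (7/27)
flip (7/27) -> (27/7): both odd, 7 mod 4 = 3, 27 mod 4 = 3, so the flip contributes -1; sign now -1
(27/7): 27 mod 7 = 6, so (27/7) = (6/7)
factor out 2^1: 6 = 2^1·3; with 7 mod 8 = 7, (2/7) = +1; sign now -1; continue with (3/7)
flip (3/7) -> (7/3): both odd, 3 mod 4 = 3, 7 mod 4 = 3, so the flip contributes -1; sign now +1
(7/3): 7 mod 3 = 1, so (7/3) = (1/3)
reached (1/3) = 1, so the symbol is +1

1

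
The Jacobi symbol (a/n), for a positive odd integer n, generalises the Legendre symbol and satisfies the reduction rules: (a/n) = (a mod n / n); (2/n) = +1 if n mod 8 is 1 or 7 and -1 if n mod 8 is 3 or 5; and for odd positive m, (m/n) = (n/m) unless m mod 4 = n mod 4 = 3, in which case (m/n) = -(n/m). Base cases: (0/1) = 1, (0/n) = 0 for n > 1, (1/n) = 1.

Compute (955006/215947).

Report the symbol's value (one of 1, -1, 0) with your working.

(955006/215947): 955006 mod 215947 = 91218, so (955006/215947) = (91218/215947)
factor out 2^1: 91218 = 2^1·45609; with 215947 mod 8 = 3, (2/215947) = -1; sign now -1; continue with (45609/215947)
flip (45609/215947) -> (215947/45609): both odd, 45609 mod 4 = 1, 215947 mod 4 = 3, so the flip contributes +1; sign now -1
(215947/45609): 215947 mod 45609 = 33511, so (215947/45609) = (33511/45609)
flip (33511/45609) -> (45609/33511): both odd, 33511 mod 4 = 3, 45609 mod 4 = 1, so the flip contributes +1; sign now -1
(45609/33511): 45609 mod 33511 = 12098, so (45609/33511) = (12098/33511)
factor out 2^1: 12098 = 2^1·6049; with 33511 mod 8 = 7, (2/33511) = +1; sign now -1; continue with (6049/33511)
flip (6049/33511) -> (33511/6049): both odd, 6049 mod 4 = 1, 33511 mod 4 = 3, so the flip contributes +1; sign now -1
(33511/6049): 33511 mod 6049 = 3266, so (33511/6049) = (3266/6049)
factor out 2^1: 3266 = 2^1·1633; with 6049 mod 8 = 1, (2/6049) = +1; sign now -1; continue with (1633/6049)
flip (1633/6049) -> (6049/1633): both odd, 1633 mod 4 = 1, 6049 mod 4 = 1, so the flip contributes +1; sign now -1
(6049/1633): 6049 mod 1633 = 1150, so (6049/1633) = (1150/1633)
factor out 2^1: 1150 = 2^1·575; with 1633 mod 8 = 1, (2/1633) = +1; sign now -1; continue with (575/1633)
flip (575/1633) -> (1633/575): both odd, 575 mod 4 = 3, 1633 mod 4 = 1, so the flip contributes +1; sign now -1
(1633/575): 1633 mod 575 = 483, so (1633/575) = (483/575)
flip (483/575) -> (575/483): both odd, 483 mod 4 = 3, 575 mod 4 = 3, so the flip contributes -1; sign now +1
(575/483): 575 mod 483 = 92, so (575/483) = (92/483)
factor out 2^2: 92 = 2^2·23; with 483 mod 8 = 3, (2/483) = -1; sign now +1; continue with (23/483)
flip (23/483) -> (483/23): both odd, 23 mod 4 = 3, 483 mod 4 = 3, so the flip contributes -1; sign now -1
(483/23): 483 mod 23 = 0, so (483/23) = (0/23)
reached (0/23); gcd(a, n) > 1, so (0/23) = 0 and the symbol is 0

0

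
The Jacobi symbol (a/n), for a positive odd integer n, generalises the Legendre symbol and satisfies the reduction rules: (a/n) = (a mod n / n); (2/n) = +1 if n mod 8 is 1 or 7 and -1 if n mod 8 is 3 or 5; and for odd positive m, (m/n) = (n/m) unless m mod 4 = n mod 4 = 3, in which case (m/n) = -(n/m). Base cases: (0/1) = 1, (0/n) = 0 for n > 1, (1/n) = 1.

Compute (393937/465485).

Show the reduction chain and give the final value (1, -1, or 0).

flip (393937/465485) -> (465485/393937): both odd, 393937 mod 4 = 1, 465485 mod 4 = 1, so the flip contributes +1; sign now +1
(465485/393937): 465485 mod 393937 = 71548, so (465485/393937) = (71548/393937)
factor out 2^2: 71548 = 2^2·17887; with 393937 mod 8 = 1, (2/393937) = +1; sign now +1; continue with (17887/393937)
flip (17887/393937) -> (393937/17887): both odd, 17887 mod 4 = 3, 393937 mod 4 = 1, so the flip contributes +1; sign now +1
(393937/17887): 393937 mod 17887 = 423, so (393937/17887) = (423/17887)
flip (423/17887) -> (17887/423): both odd, 423 mod 4 = 3, 17887 mod 4 = 3, so the flip contributes -1; sign now -1
(17887/423): 17887 mod 423 = 121, so (17887/423) = (121/423)
flip (121/423) -> (423/121): both odd, 121 mod 4 = 1, 423 mod 4 = 3, so the flip contributes +1; sign now -1
(423/121): 423 mod 121 = 60, so (423/121) = (60/121)
factor out 2^2: 60 = 2^2·15; with 121 mod 8 = 1, (2/121) = +1; sign now -1; continue with (15/121)
flip (15/121) -> (121/15): both odd, 15 mod 4 = 3, 121 mod 4 = 1, so the flip contributes +1; sign now -1
(121/15): 121 mod 15 = 1, so (121/15) = (1/15)
reached (1/15) = 1, so the symbol is -1

-1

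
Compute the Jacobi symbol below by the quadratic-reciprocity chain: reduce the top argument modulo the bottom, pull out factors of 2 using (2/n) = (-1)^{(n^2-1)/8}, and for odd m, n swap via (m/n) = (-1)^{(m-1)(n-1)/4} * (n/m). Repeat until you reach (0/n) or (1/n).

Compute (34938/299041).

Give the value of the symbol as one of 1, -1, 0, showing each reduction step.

1

34938 = 2^1·17469; (2/299041) = +1 since 299041 mod 8 = 1, so (34938/299041) = (+1)^1·(17469/299041); sign now +1
reciprocity: (17469/299041) = +1·(299041/17469) since 17469 mod 4 = 1, 299041 mod 4 = 1; sign now +1
(299041/17469) = (2068/17469)   [reduce mod 17469]
2068 = 2^2·517; (2/17469) = -1 since 17469 mod 8 = 5, so (2068/17469) = (-1)^2·(517/17469); sign now +1
reciprocity: (517/17469) = +1·(17469/517) since 517 mod 4 = 1, 17469 mod 4 = 1; sign now +1
(17469/517) = (408/517)   [reduce mod 517]
408 = 2^3·51; (2/517) = -1 since 517 mod 8 = 5, so (408/517) = (-1)^3·(51/517); sign now -1
reciprocity: (51/517) = +1·(517/51) since 51 mod 4 = 3, 517 mod 4 = 1; sign now -1
(517/51) = (7/51)   [reduce mod 51]
reciprocity: (7/51) = -1·(51/7) since 7 mod 4 = 3, 51 mod 4 = 3; sign now +1
(51/7) = (2/7)   [reduce mod 7]
2 = 2^1·1; (2/7) = +1 since 7 mod 8 = 7, so (2/7) = (+1)^1·(1/7); sign now +1
(1/7) = 1; final value = sign = +1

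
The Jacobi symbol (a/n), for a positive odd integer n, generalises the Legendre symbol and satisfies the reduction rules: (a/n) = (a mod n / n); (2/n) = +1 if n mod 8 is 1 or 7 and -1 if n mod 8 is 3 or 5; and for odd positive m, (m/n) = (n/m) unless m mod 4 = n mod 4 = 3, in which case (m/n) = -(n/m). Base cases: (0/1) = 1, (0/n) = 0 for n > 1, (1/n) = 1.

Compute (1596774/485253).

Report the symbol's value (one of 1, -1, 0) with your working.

0

(1596774/485253) = (141015/485253)   [reduce mod 485253]
reciprocity: (141015/485253) = +1·(485253/141015) since 141015 mod 4 = 3, 485253 mod 4 = 1; sign now +1
(485253/141015) = (62208/141015)   [reduce mod 141015]
62208 = 2^8·243; (2/141015) = +1 since 141015 mod 8 = 7, so (62208/141015) = (+1)^8·(243/141015); sign now +1
reciprocity: (243/141015) = -1·(141015/243) since 243 mod 4 = 3, 141015 mod 4 = 3; sign now -1
(141015/243) = (75/243)   [reduce mod 243]
reciprocity: (75/243) = -1·(243/75) since 75 mod 4 = 3, 243 mod 4 = 3; sign now +1
(243/75) = (18/75)   [reduce mod 75]
18 = 2^1·9; (2/75) = -1 since 75 mod 8 = 3, so (18/75) = (-1)^1·(9/75); sign now -1
reciprocity: (9/75) = +1·(75/9) since 9 mod 4 = 1, 75 mod 4 = 3; sign now -1
(75/9) = (3/9)   [reduce mod 9]
reciprocity: (3/9) = +1·(9/3) since 3 mod 4 = 3, 9 mod 4 = 1; sign now -1
(9/3) = (0/3)   [reduce mod 3]
(0/3) = 0   [gcd(a, n) > 1]; final value = 0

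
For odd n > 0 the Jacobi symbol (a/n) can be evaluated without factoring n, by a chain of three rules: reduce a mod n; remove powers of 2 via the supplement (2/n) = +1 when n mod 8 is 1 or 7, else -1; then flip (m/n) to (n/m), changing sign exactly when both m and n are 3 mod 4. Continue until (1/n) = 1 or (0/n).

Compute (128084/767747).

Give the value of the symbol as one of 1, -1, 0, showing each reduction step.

1

128084 = 2^2·32021; (2/767747) = -1 since 767747 mod 8 = 3, so (128084/767747) = (-1)^2·(32021/767747); sign now +1
reciprocity: (32021/767747) = +1·(767747/32021) since 32021 mod 4 = 1, 767747 mod 4 = 3; sign now +1
(767747/32021) = (31264/32021)   [reduce mod 32021]
31264 = 2^5·977; (2/32021) = -1 since 32021 mod 8 = 5, so (31264/32021) = (-1)^5·(977/32021); sign now -1
reciprocity: (977/32021) = +1·(32021/977) since 977 mod 4 = 1, 32021 mod 4 = 1; sign now -1
(32021/977) = (757/977)   [reduce mod 977]
reciprocity: (757/977) = +1·(977/757) since 757 mod 4 = 1, 977 mod 4 = 1; sign now -1
(977/757) = (220/757)   [reduce mod 757]
220 = 2^2·55; (2/757) = -1 since 757 mod 8 = 5, so (220/757) = (-1)^2·(55/757); sign now -1
reciprocity: (55/757) = +1·(757/55) since 55 mod 4 = 3, 757 mod 4 = 1; sign now -1
(757/55) = (42/55)   [reduce mod 55]
42 = 2^1·21; (2/55) = +1 since 55 mod 8 = 7, so (42/55) = (+1)^1·(21/55); sign now -1
reciprocity: (21/55) = +1·(55/21) since 21 mod 4 = 1, 55 mod 4 = 3; sign now -1
(55/21) = (13/21)   [reduce mod 21]
reciprocity: (13/21) = +1·(21/13) since 13 mod 4 = 1, 21 mod 4 = 1; sign now -1
(21/13) = (8/13)   [reduce mod 13]
8 = 2^3·1; (2/13) = -1 since 13 mod 8 = 5, so (8/13) = (-1)^3·(1/13); sign now +1
(1/13) = 1; final value = sign = +1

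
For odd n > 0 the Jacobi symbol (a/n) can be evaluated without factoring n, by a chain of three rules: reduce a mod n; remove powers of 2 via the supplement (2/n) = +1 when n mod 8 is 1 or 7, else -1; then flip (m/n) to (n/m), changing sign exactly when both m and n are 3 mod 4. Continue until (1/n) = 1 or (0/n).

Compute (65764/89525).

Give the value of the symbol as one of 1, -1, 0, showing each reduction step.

65764 = 2^2·16441; (2/89525) = -1 since 89525 mod 8 = 5, so (65764/89525) = (-1)^2·(16441/89525); sign now +1
reciprocity: (16441/89525) = +1·(89525/16441) since 16441 mod 4 = 1, 89525 mod 4 = 1; sign now +1
(89525/16441) = (7320/16441)   [reduce mod 16441]
7320 = 2^3·915; (2/16441) = +1 since 16441 mod 8 = 1, so (7320/16441) = (+1)^3·(915/16441); sign now +1
reciprocity: (915/16441) = +1·(16441/915) since 915 mod 4 = 3, 16441 mod 4 = 1; sign now +1
(16441/915) = (886/915)   [reduce mod 915]
886 = 2^1·443; (2/915) = -1 since 915 mod 8 = 3, so (886/915) = (-1)^1·(443/915); sign now -1
reciprocity: (443/915) = -1·(915/443) since 443 mod 4 = 3, 915 mod 4 = 3; sign now +1
(915/443) = (29/443)   [reduce mod 443]
reciprocity: (29/443) = +1·(443/29) since 29 mod 4 = 1, 443 mod 4 = 3; sign now +1
(443/29) = (8/29)   [reduce mod 29]
8 = 2^3·1; (2/29) = -1 since 29 mod 8 = 5, so (8/29) = (-1)^3·(1/29); sign now -1
(1/29) = 1; final value = sign = -1

-1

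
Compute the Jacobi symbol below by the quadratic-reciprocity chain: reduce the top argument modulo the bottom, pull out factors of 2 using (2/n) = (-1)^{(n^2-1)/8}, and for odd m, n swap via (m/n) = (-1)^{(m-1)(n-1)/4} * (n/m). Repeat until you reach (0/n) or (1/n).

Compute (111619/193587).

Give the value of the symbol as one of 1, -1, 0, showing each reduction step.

-1

reciprocity: (111619/193587) = -1·(193587/111619) since 111619 mod 4 = 3, 193587 mod 4 = 3; sign now -1
(193587/111619) = (81968/111619)   [reduce mod 111619]
81968 = 2^4·5123; (2/111619) = -1 since 111619 mod 8 = 3, so (81968/111619) = (-1)^4·(5123/111619); sign now -1
reciprocity: (5123/111619) = -1·(111619/5123) since 5123 mod 4 = 3, 111619 mod 4 = 3; sign now +1
(111619/5123) = (4036/5123)   [reduce mod 5123]
4036 = 2^2·1009; (2/5123) = -1 since 5123 mod 8 = 3, so (4036/5123) = (-1)^2·(1009/5123); sign now +1
reciprocity: (1009/5123) = +1·(5123/1009) since 1009 mod 4 = 1, 5123 mod 4 = 3; sign now +1
(5123/1009) = (78/1009)   [reduce mod 1009]
78 = 2^1·39; (2/1009) = +1 since 1009 mod 8 = 1, so (78/1009) = (+1)^1·(39/1009); sign now +1
reciprocity: (39/1009) = +1·(1009/39) since 39 mod 4 = 3, 1009 mod 4 = 1; sign now +1
(1009/39) = (34/39)   [reduce mod 39]
34 = 2^1·17; (2/39) = +1 since 39 mod 8 = 7, so (34/39) = (+1)^1·(17/39); sign now +1
reciprocity: (17/39) = +1·(39/17) since 17 mod 4 = 1, 39 mod 4 = 3; sign now +1
(39/17) = (5/17)   [reduce mod 17]
reciprocity: (5/17) = +1·(17/5) since 5 mod 4 = 1, 17 mod 4 = 1; sign now +1
(17/5) = (2/5)   [reduce mod 5]
2 = 2^1·1; (2/5) = -1 since 5 mod 8 = 5, so (2/5) = (-1)^1·(1/5); sign now -1
(1/5) = 1; final value = sign = -1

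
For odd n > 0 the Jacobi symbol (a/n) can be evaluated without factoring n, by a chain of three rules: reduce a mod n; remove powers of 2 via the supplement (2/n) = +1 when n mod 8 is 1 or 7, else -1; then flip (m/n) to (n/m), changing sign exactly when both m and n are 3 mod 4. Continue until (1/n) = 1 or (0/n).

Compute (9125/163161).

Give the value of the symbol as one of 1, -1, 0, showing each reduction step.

flip (9125/163161) -> (163161/9125): both odd, 9125 mod 4 = 1, 163161 mod 4 = 1, so the flip contributes +1; sign now +1
(163161/9125): 163161 mod 9125 = 8036, so (163161/9125) = (8036/9125)
factor out 2^2: 8036 = 2^2·2009; with 9125 mod 8 = 5, (2/9125) = -1; sign now +1; continue with (2009/9125)
flip (2009/9125) -> (9125/2009): both odd, 2009 mod 4 = 1, 9125 mod 4 = 1, so the flip contributes +1; sign now +1
(9125/2009): 9125 mod 2009 = 1089, so (9125/2009) = (1089/2009)
flip (1089/2009) -> (2009/1089): both odd, 1089 mod 4 = 1, 2009 mod 4 = 1, so the flip contributes +1; sign now +1
(2009/1089): 2009 mod 1089 = 920, so (2009/1089) = (920/1089)
factor out 2^3: 920 = 2^3·115; with 1089 mod 8 = 1, (2/1089) = +1; sign now +1; continue with (115/1089)
flip (115/1089) -> (1089/115): both odd, 115 mod 4 = 3, 1089 mod 4 = 1, so the flip contributes +1; sign now +1
(1089/115): 1089 mod 115 = 54, so (1089/115) = (54/115)
factor out 2^1: 54 = 2^1·27; with 115 mod 8 = 3, (2/115) = -1; sign now -1; continue with (27/115)
flip (27/115) -> (115/27): both odd, 27 mod 4 = 3, 115 mod 4 = 3, so the flip contributes -1; sign now +1
(115/27): 115 mod 27 = 7, so (115/27) = (7/27)
flip (7/27) -> (27/7): both odd, 7 mod 4 = 3, 27 mod 4 = 3, so the flip contributes -1; sign now -1
(27/7): 27 mod 7 = 6, so (27/7) = (6/7)
factor out 2^1: 6 = 2^1·3; with 7 mod 8 = 7, (2/7) = +1; sign now -1; continue with (3/7)
flip (3/7) -> (7/3): both odd, 3 mod 4 = 3, 7 mod 4 = 3, so the flip contributes -1; sign now +1
(7/3): 7 mod 3 = 1, so (7/3) = (1/3)
reached (1/3) = 1, so the symbol is +1

1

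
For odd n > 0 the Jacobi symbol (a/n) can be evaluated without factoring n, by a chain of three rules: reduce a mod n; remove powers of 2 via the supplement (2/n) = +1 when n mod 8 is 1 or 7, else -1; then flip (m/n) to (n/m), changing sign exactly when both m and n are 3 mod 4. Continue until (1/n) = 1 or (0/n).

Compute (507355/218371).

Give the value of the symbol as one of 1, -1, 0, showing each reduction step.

-1

(507355/218371): 507355 mod 218371 = 70613, so (507355/218371) = (70613/218371)
flip (70613/218371) -> (218371/70613): both odd, 70613 mod 4 = 1, 218371 mod 4 = 3, so the flip contributes +1; sign now +1
(218371/70613): 218371 mod 70613 = 6532, so (218371/70613) = (6532/70613)
factor out 2^2: 6532 = 2^2·1633; with 70613 mod 8 = 5, (2/70613) = -1; sign now +1; continue with (1633/70613)
flip (1633/70613) -> (70613/1633): both odd, 1633 mod 4 = 1, 70613 mod 4 = 1, so the flip contributes +1; sign now +1
(70613/1633): 70613 mod 1633 = 394, so (70613/1633) = (394/1633)
factor out 2^1: 394 = 2^1·197; with 1633 mod 8 = 1, (2/1633) = +1; sign now +1; continue with (197/1633)
flip (197/1633) -> (1633/197): both odd, 197 mod 4 = 1, 1633 mod 4 = 1, so the flip contributes +1; sign now +1
(1633/197): 1633 mod 197 = 57, so (1633/197) = (57/197)
flip (57/197) -> (197/57): both odd, 57 mod 4 = 1, 197 mod 4 = 1, so the flip contributes +1; sign now +1
(197/57): 197 mod 57 = 26, so (197/57) = (26/57)
factor out 2^1: 26 = 2^1·13; with 57 mod 8 = 1, (2/57) = +1; sign now +1; continue with (13/57)
flip (13/57) -> (57/13): both odd, 13 mod 4 = 1, 57 mod 4 = 1, so the flip contributes +1; sign now +1
(57/13): 57 mod 13 = 5, so (57/13) = (5/13)
flip (5/13) -> (13/5): both odd, 5 mod 4 = 1, 13 mod 4 = 1, so the flip contributes +1; sign now +1
(13/5): 13 mod 5 = 3, so (13/5) = (3/5)
flip (3/5) -> (5/3): both odd, 3 mod 4 = 3, 5 mod 4 = 1, so the flip contributes +1; sign now +1
(5/3): 5 mod 3 = 2, so (5/3) = (2/3)
factor out 2^1: 2 = 2^1·1; with 3 mod 8 = 3, (2/3) = -1; sign now -1; continue with (1/3)
reached (1/3) = 1, so the symbol is -1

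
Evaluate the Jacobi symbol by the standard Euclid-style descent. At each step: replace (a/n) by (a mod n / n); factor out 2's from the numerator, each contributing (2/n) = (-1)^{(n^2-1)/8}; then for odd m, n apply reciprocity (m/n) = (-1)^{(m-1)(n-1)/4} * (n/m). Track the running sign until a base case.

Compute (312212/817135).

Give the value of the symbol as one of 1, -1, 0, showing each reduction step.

312212 = 2^2·78053; (2/817135) = +1 since 817135 mod 8 = 7, so (312212/817135) = (+1)^2·(78053/817135); sign now +1
reciprocity: (78053/817135) = +1·(817135/78053) since 78053 mod 4 = 1, 817135 mod 4 = 3; sign now +1
(817135/78053) = (36605/78053)   [reduce mod 78053]
reciprocity: (36605/78053) = +1·(78053/36605) since 36605 mod 4 = 1, 78053 mod 4 = 1; sign now +1
(78053/36605) = (4843/36605)   [reduce mod 36605]
reciprocity: (4843/36605) = +1·(36605/4843) since 4843 mod 4 = 3, 36605 mod 4 = 1; sign now +1
(36605/4843) = (2704/4843)   [reduce mod 4843]
2704 = 2^4·169; (2/4843) = -1 since 4843 mod 8 = 3, so (2704/4843) = (-1)^4·(169/4843); sign now +1
reciprocity: (169/4843) = +1·(4843/169) since 169 mod 4 = 1, 4843 mod 4 = 3; sign now +1
(4843/169) = (111/169)   [reduce mod 169]
reciprocity: (111/169) = +1·(169/111) since 111 mod 4 = 3, 169 mod 4 = 1; sign now +1
(169/111) = (58/111)   [reduce mod 111]
58 = 2^1·29; (2/111) = +1 since 111 mod 8 = 7, so (58/111) = (+1)^1·(29/111); sign now +1
reciprocity: (29/111) = +1·(111/29) since 29 mod 4 = 1, 111 mod 4 = 3; sign now +1
(111/29) = (24/29)   [reduce mod 29]
24 = 2^3·3; (2/29) = -1 since 29 mod 8 = 5, so (24/29) = (-1)^3·(3/29); sign now -1
reciprocity: (3/29) = +1·(29/3) since 3 mod 4 = 3, 29 mod 4 = 1; sign now -1
(29/3) = (2/3)   [reduce mod 3]
2 = 2^1·1; (2/3) = -1 since 3 mod 8 = 3, so (2/3) = (-1)^1·(1/3); sign now +1
(1/3) = 1; final value = sign = +1

1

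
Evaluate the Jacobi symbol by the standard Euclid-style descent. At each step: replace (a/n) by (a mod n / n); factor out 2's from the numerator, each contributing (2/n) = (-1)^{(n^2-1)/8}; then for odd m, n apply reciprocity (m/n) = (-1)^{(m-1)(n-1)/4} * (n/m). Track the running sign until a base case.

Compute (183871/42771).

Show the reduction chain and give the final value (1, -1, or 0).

-1

(183871/42771) = (12787/42771)   [reduce mod 42771]
reciprocity: (12787/42771) = -1·(42771/12787) since 12787 mod 4 = 3, 42771 mod 4 = 3; sign now -1
(42771/12787) = (4410/12787)   [reduce mod 12787]
4410 = 2^1·2205; (2/12787) = -1 since 12787 mod 8 = 3, so (4410/12787) = (-1)^1·(2205/12787); sign now +1
reciprocity: (2205/12787) = +1·(12787/2205) since 2205 mod 4 = 1, 12787 mod 4 = 3; sign now +1
(12787/2205) = (1762/2205)   [reduce mod 2205]
1762 = 2^1·881; (2/2205) = -1 since 2205 mod 8 = 5, so (1762/2205) = (-1)^1·(881/2205); sign now -1
reciprocity: (881/2205) = +1·(2205/881) since 881 mod 4 = 1, 2205 mod 4 = 1; sign now -1
(2205/881) = (443/881)   [reduce mod 881]
reciprocity: (443/881) = +1·(881/443) since 443 mod 4 = 3, 881 mod 4 = 1; sign now -1
(881/443) = (438/443)   [reduce mod 443]
438 = 2^1·219; (2/443) = -1 since 443 mod 8 = 3, so (438/443) = (-1)^1·(219/443); sign now +1
reciprocity: (219/443) = -1·(443/219) since 219 mod 4 = 3, 443 mod 4 = 3; sign now -1
(443/219) = (5/219)   [reduce mod 219]
reciprocity: (5/219) = +1·(219/5) since 5 mod 4 = 1, 219 mod 4 = 3; sign now -1
(219/5) = (4/5)   [reduce mod 5]
4 = 2^2·1; (2/5) = -1 since 5 mod 8 = 5, so (4/5) = (-1)^2·(1/5); sign now -1
(1/5) = 1; final value = sign = -1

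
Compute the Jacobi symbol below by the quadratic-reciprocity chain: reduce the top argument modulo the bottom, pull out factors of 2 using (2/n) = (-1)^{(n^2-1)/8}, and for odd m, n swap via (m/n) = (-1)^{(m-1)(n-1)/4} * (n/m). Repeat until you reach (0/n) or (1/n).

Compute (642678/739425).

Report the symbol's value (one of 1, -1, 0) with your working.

factor out 2^1: 642678 = 2^1·321339; with 739425 mod 8 = 1, (2/739425) = +1; sign now +1; continue with (321339/739425)
flip (321339/739425) -> (739425/321339): both odd, 321339 mod 4 = 3, 739425 mod 4 = 1, so the flip contributes +1; sign now +1
(739425/321339): 739425 mod 321339 = 96747, so (739425/321339) = (96747/321339)
flip (96747/321339) -> (321339/96747): both odd, 96747 mod 4 = 3, 321339 mod 4 = 3, so the flip contributes -1; sign now -1
(321339/96747): 321339 mod 96747 = 31098, so (321339/96747) = (31098/96747)
factor out 2^1: 31098 = 2^1·15549; with 96747 mod 8 = 3, (2/96747) = -1; sign now +1; continue with (15549/96747)
flip (15549/96747) -> (96747/15549): both odd, 15549 mod 4 = 1, 96747 mod 4 = 3, so the flip contributes +1; sign now +1
(96747/15549): 96747 mod 15549 = 3453, so (96747/15549) = (3453/15549)
flip (3453/15549) -> (15549/3453): both odd, 3453 mod 4 = 1, 15549 mod 4 = 1, so the flip contributes +1; sign now +1
(15549/3453): 15549 mod 3453 = 1737, so (15549/3453) = (1737/3453)
flip (1737/3453) -> (3453/1737): both odd, 1737 mod 4 = 1, 3453 mod 4 = 1, so the flip contributes +1; sign now +1
(3453/1737): 3453 mod 1737 = 1716, so (3453/1737) = (1716/1737)
factor out 2^2: 1716 = 2^2·429; with 1737 mod 8 = 1, (2/1737) = +1; sign now +1; continue with (429/1737)
flip (429/1737) -> (1737/429): both odd, 429 mod 4 = 1, 1737 mod 4 = 1, so the flip contributes +1; sign now +1
(1737/429): 1737 mod 429 = 21, so (1737/429) = (21/429)
flip (21/429) -> (429/21): both odd, 21 mod 4 = 1, 429 mod 4 = 1, so the flip contributes +1; sign now +1
(429/21): 429 mod 21 = 9, so (429/21) = (9/21)
flip (9/21) -> (21/9): both odd, 9 mod 4 = 1, 21 mod 4 = 1, so the flip contributes +1; sign now +1
(21/9): 21 mod 9 = 3, so (21/9) = (3/9)
flip (3/9) -> (9/3): both odd, 3 mod 4 = 3, 9 mod 4 = 1, so the flip contributes +1; sign now +1
(9/3): 9 mod 3 = 0, so (9/3) = (0/3)
reached (0/3); gcd(a, n) > 1, so (0/3) = 0 and the symbol is 0

0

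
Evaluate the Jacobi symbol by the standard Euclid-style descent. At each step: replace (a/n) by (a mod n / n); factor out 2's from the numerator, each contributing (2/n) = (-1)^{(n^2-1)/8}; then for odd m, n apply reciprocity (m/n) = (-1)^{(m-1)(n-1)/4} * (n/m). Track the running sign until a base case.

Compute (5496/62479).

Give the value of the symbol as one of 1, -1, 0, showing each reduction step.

5496 = 2^3·687; (2/62479) = +1 since 62479 mod 8 = 7, so (5496/62479) = (+1)^3·(687/62479); sign now +1
reciprocity: (687/62479) = -1·(62479/687) since 687 mod 4 = 3, 62479 mod 4 = 3; sign now -1
(62479/687) = (649/687)   [reduce mod 687]
reciprocity: (649/687) = +1·(687/649) since 649 mod 4 = 1, 687 mod 4 = 3; sign now -1
(687/649) = (38/649)   [reduce mod 649]
38 = 2^1·19; (2/649) = +1 since 649 mod 8 = 1, so (38/649) = (+1)^1·(19/649); sign now -1
reciprocity: (19/649) = +1·(649/19) since 19 mod 4 = 3, 649 mod 4 = 1; sign now -1
(649/19) = (3/19)   [reduce mod 19]
reciprocity: (3/19) = -1·(19/3) since 3 mod 4 = 3, 19 mod 4 = 3; sign now +1
(19/3) = (1/3)   [reduce mod 3]
(1/3) = 1; final value = sign = +1

1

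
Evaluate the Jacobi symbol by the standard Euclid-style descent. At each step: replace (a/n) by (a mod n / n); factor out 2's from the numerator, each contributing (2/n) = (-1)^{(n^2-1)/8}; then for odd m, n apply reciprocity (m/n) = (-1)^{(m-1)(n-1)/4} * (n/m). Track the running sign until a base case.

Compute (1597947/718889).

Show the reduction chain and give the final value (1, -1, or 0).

1

(1597947/718889): 1597947 mod 718889 = 160169, so (1597947/718889) = (160169/718889)
flip (160169/718889) -> (718889/160169): both odd, 160169 mod 4 = 1, 718889 mod 4 = 1, so the flip contributes +1; sign now +1
(718889/160169): 718889 mod 160169 = 78213, so (718889/160169) = (78213/160169)
flip (78213/160169) -> (160169/78213): both odd, 78213 mod 4 = 1, 160169 mod 4 = 1, so the flip contributes +1; sign now +1
(160169/78213): 160169 mod 78213 = 3743, so (160169/78213) = (3743/78213)
flip (3743/78213) -> (78213/3743): both odd, 3743 mod 4 = 3, 78213 mod 4 = 1, so the flip contributes +1; sign now +1
(78213/3743): 78213 mod 3743 = 3353, so (78213/3743) = (3353/3743)
flip (3353/3743) -> (3743/3353): both odd, 3353 mod 4 = 1, 3743 mod 4 = 3, so the flip contributes +1; sign now +1
(3743/3353): 3743 mod 3353 = 390, so (3743/3353) = (390/3353)
factor out 2^1: 390 = 2^1·195; with 3353 mod 8 = 1, (2/3353) = +1; sign now +1; continue with (195/3353)
flip (195/3353) -> (3353/195): both odd, 195 mod 4 = 3, 3353 mod 4 = 1, so the flip contributes +1; sign now +1
(3353/195): 3353 mod 195 = 38, so (3353/195) = (38/195)
factor out 2^1: 38 = 2^1·19; with 195 mod 8 = 3, (2/195) = -1; sign now -1; continue with (19/195)
flip (19/195) -> (195/19): both odd, 19 mod 4 = 3, 195 mod 4 = 3, so the flip contributes -1; sign now +1
(195/19): 195 mod 19 = 5, so (195/19) = (5/19)
flip (5/19) -> (19/5): both odd, 5 mod 4 = 1, 19 mod 4 = 3, so the flip contributes +1; sign now +1
(19/5): 19 mod 5 = 4, so (19/5) = (4/5)
factor out 2^2: 4 = 2^2·1; with 5 mod 8 = 5, (2/5) = -1; sign now +1; continue with (1/5)
reached (1/5) = 1, so the symbol is +1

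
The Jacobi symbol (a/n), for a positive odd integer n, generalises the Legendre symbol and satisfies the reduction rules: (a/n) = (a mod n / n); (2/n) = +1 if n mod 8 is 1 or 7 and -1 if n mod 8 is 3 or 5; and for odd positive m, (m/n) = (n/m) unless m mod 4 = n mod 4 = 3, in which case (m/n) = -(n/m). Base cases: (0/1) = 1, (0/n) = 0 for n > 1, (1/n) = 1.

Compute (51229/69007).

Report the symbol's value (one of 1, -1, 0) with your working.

flip (51229/69007) -> (69007/51229): both odd, 51229 mod 4 = 1, 69007 mod 4 = 3, so the flip contributes +1; sign now +1
(69007/51229): 69007 mod 51229 = 17778, so (69007/51229) = (17778/51229)
factor out 2^1: 17778 = 2^1·8889; with 51229 mod 8 = 5, (2/51229) = -1; sign now -1; continue with (8889/51229)
flip (8889/51229) -> (51229/8889): both odd, 8889 mod 4 = 1, 51229 mod 4 = 1, so the flip contributes +1; sign now -1
(51229/8889): 51229 mod 8889 = 6784, so (51229/8889) = (6784/8889)
factor out 2^7: 6784 = 2^7·53; with 8889 mod 8 = 1, (2/8889) = +1; sign now -1; continue with (53/8889)
flip (53/8889) -> (8889/53): both odd, 53 mod 4 = 1, 8889 mod 4 = 1, so the flip contributes +1; sign now -1
(8889/53): 8889 mod 53 = 38, so (8889/53) = (38/53)
factor out 2^1: 38 = 2^1·19; with 53 mod 8 = 5, (2/53) = -1; sign now +1; continue with (19/53)
flip (19/53) -> (53/19): both odd, 19 mod 4 = 3, 53 mod 4 = 1, so the flip contributes +1; sign now +1
(53/19): 53 mod 19 = 15, so (53/19) = (15/19)
flip (15/19) -> (19/15): both odd, 15 mod 4 = 3, 19 mod 4 = 3, so the flip contributes -1; sign now -1
(19/15): 19 mod 15 = 4, so (19/15) = (4/15)
factor out 2^2: 4 = 2^2·1; with 15 mod 8 = 7, (2/15) = +1; sign now -1; continue with (1/15)
reached (1/15) = 1, so the symbol is -1

-1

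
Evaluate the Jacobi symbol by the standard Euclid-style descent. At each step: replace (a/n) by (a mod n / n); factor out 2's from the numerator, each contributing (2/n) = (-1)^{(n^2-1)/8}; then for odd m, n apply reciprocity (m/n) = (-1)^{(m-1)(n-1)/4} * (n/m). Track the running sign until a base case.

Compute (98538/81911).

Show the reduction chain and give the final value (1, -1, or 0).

-1

(98538/81911) = (16627/81911)   [reduce mod 81911]
reciprocity: (16627/81911) = -1·(81911/16627) since 16627 mod 4 = 3, 81911 mod 4 = 3; sign now -1
(81911/16627) = (15403/16627)   [reduce mod 16627]
reciprocity: (15403/16627) = -1·(16627/15403) since 15403 mod 4 = 3, 16627 mod 4 = 3; sign now +1
(16627/15403) = (1224/15403)   [reduce mod 15403]
1224 = 2^3·153; (2/15403) = -1 since 15403 mod 8 = 3, so (1224/15403) = (-1)^3·(153/15403); sign now -1
reciprocity: (153/15403) = +1·(15403/153) since 153 mod 4 = 1, 15403 mod 4 = 3; sign now -1
(15403/153) = (103/153)   [reduce mod 153]
reciprocity: (103/153) = +1·(153/103) since 103 mod 4 = 3, 153 mod 4 = 1; sign now -1
(153/103) = (50/103)   [reduce mod 103]
50 = 2^1·25; (2/103) = +1 since 103 mod 8 = 7, so (50/103) = (+1)^1·(25/103); sign now -1
reciprocity: (25/103) = +1·(103/25) since 25 mod 4 = 1, 103 mod 4 = 3; sign now -1
(103/25) = (3/25)   [reduce mod 25]
reciprocity: (3/25) = +1·(25/3) since 3 mod 4 = 3, 25 mod 4 = 1; sign now -1
(25/3) = (1/3)   [reduce mod 3]
(1/3) = 1; final value = sign = -1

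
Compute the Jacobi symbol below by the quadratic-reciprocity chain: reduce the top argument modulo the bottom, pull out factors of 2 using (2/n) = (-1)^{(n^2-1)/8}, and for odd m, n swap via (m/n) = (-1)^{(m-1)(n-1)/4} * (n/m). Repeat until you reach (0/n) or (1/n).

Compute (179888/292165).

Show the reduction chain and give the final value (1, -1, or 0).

1

factor out 2^4: 179888 = 2^4·11243; with 292165 mod 8 = 5, (2/292165) = -1; sign now +1; continue with (11243/292165)
flip (11243/292165) -> (292165/11243): both odd, 11243 mod 4 = 3, 292165 mod 4 = 1, so the flip contributes +1; sign now +1
(292165/11243): 292165 mod 11243 = 11090, so (292165/11243) = (11090/11243)
factor out 2^1: 11090 = 2^1·5545; with 11243 mod 8 = 3, (2/11243) = -1; sign now -1; continue with (5545/11243)
flip (5545/11243) -> (11243/5545): both odd, 5545 mod 4 = 1, 11243 mod 4 = 3, so the flip contributes +1; sign now -1
(11243/5545): 11243 mod 5545 = 153, so (11243/5545) = (153/5545)
flip (153/5545) -> (5545/153): both odd, 153 mod 4 = 1, 5545 mod 4 = 1, so the flip contributes +1; sign now -1
(5545/153): 5545 mod 153 = 37, so (5545/153) = (37/153)
flip (37/153) -> (153/37): both odd, 37 mod 4 = 1, 153 mod 4 = 1, so the flip contributes +1; sign now -1
(153/37): 153 mod 37 = 5, so (153/37) = (5/37)
flip (5/37) -> (37/5): both odd, 5 mod 4 = 1, 37 mod 4 = 1, so the flip contributes +1; sign now -1
(37/5): 37 mod 5 = 2, so (37/5) = (2/5)
factor out 2^1: 2 = 2^1·1; with 5 mod 8 = 5, (2/5) = -1; sign now +1; continue with (1/5)
reached (1/5) = 1, so the symbol is +1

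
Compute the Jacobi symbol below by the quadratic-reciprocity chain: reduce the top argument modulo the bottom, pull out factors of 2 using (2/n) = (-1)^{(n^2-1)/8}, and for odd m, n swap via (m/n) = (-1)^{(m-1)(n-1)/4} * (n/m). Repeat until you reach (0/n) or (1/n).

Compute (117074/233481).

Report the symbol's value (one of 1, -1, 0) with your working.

117074 = 2^1·58537; (2/233481) = +1 since 233481 mod 8 = 1, so (117074/233481) = (+1)^1·(58537/233481); sign now +1
reciprocity: (58537/233481) = +1·(233481/58537) since 58537 mod 4 = 1, 233481 mod 4 = 1; sign now +1
(233481/58537) = (57870/58537)   [reduce mod 58537]
57870 = 2^1·28935; (2/58537) = +1 since 58537 mod 8 = 1, so (57870/58537) = (+1)^1·(28935/58537); sign now +1
reciprocity: (28935/58537) = +1·(58537/28935) since 28935 mod 4 = 3, 58537 mod 4 = 1; sign now +1
(58537/28935) = (667/28935)   [reduce mod 28935]
reciprocity: (667/28935) = -1·(28935/667) since 667 mod 4 = 3, 28935 mod 4 = 3; sign now -1
(28935/667) = (254/667)   [reduce mod 667]
254 = 2^1·127; (2/667) = -1 since 667 mod 8 = 3, so (254/667) = (-1)^1·(127/667); sign now +1
reciprocity: (127/667) = -1·(667/127) since 127 mod 4 = 3, 667 mod 4 = 3; sign now -1
(667/127) = (32/127)   [reduce mod 127]
32 = 2^5·1; (2/127) = +1 since 127 mod 8 = 7, so (32/127) = (+1)^5·(1/127); sign now -1
(1/127) = 1; final value = sign = -1

-1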